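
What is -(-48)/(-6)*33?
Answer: -264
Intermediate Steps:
-(-48)/(-6)*33 = -(-48)*(-1)/6*33 = -24*⅓*33 = -8*33 = -264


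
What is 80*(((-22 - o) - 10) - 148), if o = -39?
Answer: -11280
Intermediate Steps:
80*(((-22 - o) - 10) - 148) = 80*(((-22 - 1*(-39)) - 10) - 148) = 80*(((-22 + 39) - 10) - 148) = 80*((17 - 10) - 148) = 80*(7 - 148) = 80*(-141) = -11280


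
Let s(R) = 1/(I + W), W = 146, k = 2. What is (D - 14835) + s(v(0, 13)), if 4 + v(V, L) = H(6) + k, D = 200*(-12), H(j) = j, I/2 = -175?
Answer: -3515941/204 ≈ -17235.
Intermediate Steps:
I = -350 (I = 2*(-175) = -350)
D = -2400
v(V, L) = 4 (v(V, L) = -4 + (6 + 2) = -4 + 8 = 4)
s(R) = -1/204 (s(R) = 1/(-350 + 146) = 1/(-204) = -1/204)
(D - 14835) + s(v(0, 13)) = (-2400 - 14835) - 1/204 = -17235 - 1/204 = -3515941/204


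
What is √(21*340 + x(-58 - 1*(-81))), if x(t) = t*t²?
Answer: √19307 ≈ 138.95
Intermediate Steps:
x(t) = t³
√(21*340 + x(-58 - 1*(-81))) = √(21*340 + (-58 - 1*(-81))³) = √(7140 + (-58 + 81)³) = √(7140 + 23³) = √(7140 + 12167) = √19307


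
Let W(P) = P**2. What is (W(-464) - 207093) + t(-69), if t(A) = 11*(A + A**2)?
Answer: 59815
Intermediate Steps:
t(A) = 11*A + 11*A**2
(W(-464) - 207093) + t(-69) = ((-464)**2 - 207093) + 11*(-69)*(1 - 69) = (215296 - 207093) + 11*(-69)*(-68) = 8203 + 51612 = 59815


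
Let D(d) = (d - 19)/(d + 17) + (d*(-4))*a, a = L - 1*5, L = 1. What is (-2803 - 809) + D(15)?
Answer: -26977/8 ≈ -3372.1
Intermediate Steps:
a = -4 (a = 1 - 1*5 = 1 - 5 = -4)
D(d) = 16*d + (-19 + d)/(17 + d) (D(d) = (d - 19)/(d + 17) + (d*(-4))*(-4) = (-19 + d)/(17 + d) - 4*d*(-4) = (-19 + d)/(17 + d) + 16*d = 16*d + (-19 + d)/(17 + d))
(-2803 - 809) + D(15) = (-2803 - 809) + (-19 + 16*15² + 273*15)/(17 + 15) = -3612 + (-19 + 16*225 + 4095)/32 = -3612 + (-19 + 3600 + 4095)/32 = -3612 + (1/32)*7676 = -3612 + 1919/8 = -26977/8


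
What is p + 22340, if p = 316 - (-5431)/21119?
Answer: 478477495/21119 ≈ 22656.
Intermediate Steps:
p = 6679035/21119 (p = 316 - (-5431)/21119 = 316 - 1*(-5431/21119) = 316 + 5431/21119 = 6679035/21119 ≈ 316.26)
p + 22340 = 6679035/21119 + 22340 = 478477495/21119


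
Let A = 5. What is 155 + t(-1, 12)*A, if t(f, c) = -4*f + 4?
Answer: 195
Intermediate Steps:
t(f, c) = 4 - 4*f
155 + t(-1, 12)*A = 155 + (4 - 4*(-1))*5 = 155 + (4 + 4)*5 = 155 + 8*5 = 155 + 40 = 195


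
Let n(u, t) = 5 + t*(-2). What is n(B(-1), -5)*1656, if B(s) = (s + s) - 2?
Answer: 24840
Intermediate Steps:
B(s) = -2 + 2*s (B(s) = 2*s - 2 = -2 + 2*s)
n(u, t) = 5 - 2*t
n(B(-1), -5)*1656 = (5 - 2*(-5))*1656 = (5 + 10)*1656 = 15*1656 = 24840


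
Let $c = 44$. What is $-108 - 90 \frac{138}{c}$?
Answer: $- \frac{4293}{11} \approx -390.27$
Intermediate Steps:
$-108 - 90 \frac{138}{c} = -108 - 90 \cdot \frac{138}{44} = -108 - 90 \cdot 138 \cdot \frac{1}{44} = -108 - \frac{3105}{11} = - \frac{4293}{11}$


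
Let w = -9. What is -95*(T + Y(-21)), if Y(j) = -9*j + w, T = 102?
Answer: -26790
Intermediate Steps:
Y(j) = -9 - 9*j (Y(j) = -9*j - 9 = -9 - 9*j)
-95*(T + Y(-21)) = -95*(102 + (-9 - 9*(-21))) = -95*(102 + (-9 + 189)) = -95*(102 + 180) = -95*282 = -26790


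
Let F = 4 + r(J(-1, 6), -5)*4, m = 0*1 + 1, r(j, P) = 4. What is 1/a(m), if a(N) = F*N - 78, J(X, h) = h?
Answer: -1/58 ≈ -0.017241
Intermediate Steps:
m = 1 (m = 0 + 1 = 1)
F = 20 (F = 4 + 4*4 = 4 + 16 = 20)
a(N) = -78 + 20*N (a(N) = 20*N - 78 = -78 + 20*N)
1/a(m) = 1/(-78 + 20*1) = 1/(-78 + 20) = 1/(-58) = -1/58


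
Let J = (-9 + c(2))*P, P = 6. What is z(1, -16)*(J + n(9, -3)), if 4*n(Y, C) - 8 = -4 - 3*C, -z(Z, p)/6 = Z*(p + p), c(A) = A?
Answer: -7440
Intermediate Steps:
z(Z, p) = -12*Z*p (z(Z, p) = -6*Z*(p + p) = -6*Z*2*p = -12*Z*p)
n(Y, C) = 1 - 3*C/4 (n(Y, C) = 2 + (-4 - 3*C)/4 = 2 + (-1 - 3*C/4) = 1 - 3*C/4)
J = -42 (J = (-9 + 2)*6 = -7*6 = -42)
z(1, -16)*(J + n(9, -3)) = (-12*1*(-16))*(-42 + (1 - ¾*(-3))) = 192*(-42 + (1 + 9/4)) = 192*(-42 + 13/4) = 192*(-155/4) = -7440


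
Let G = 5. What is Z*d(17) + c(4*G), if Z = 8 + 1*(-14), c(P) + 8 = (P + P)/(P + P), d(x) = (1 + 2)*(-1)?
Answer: 11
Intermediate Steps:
d(x) = -3 (d(x) = 3*(-1) = -3)
c(P) = -7 (c(P) = -8 + (P + P)/(P + P) = -8 + (2*P)/((2*P)) = -8 + (2*P)*(1/(2*P)) = -8 + 1 = -7)
Z = -6 (Z = 8 - 14 = -6)
Z*d(17) + c(4*G) = -6*(-3) - 7 = 18 - 7 = 11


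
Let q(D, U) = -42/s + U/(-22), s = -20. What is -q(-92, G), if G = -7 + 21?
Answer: -161/110 ≈ -1.4636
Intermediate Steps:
G = 14
q(D, U) = 21/10 - U/22 (q(D, U) = -42/(-20) + U/(-22) = -42*(-1/20) + U*(-1/22) = 21/10 - U/22)
-q(-92, G) = -(21/10 - 1/22*14) = -(21/10 - 7/11) = -1*161/110 = -161/110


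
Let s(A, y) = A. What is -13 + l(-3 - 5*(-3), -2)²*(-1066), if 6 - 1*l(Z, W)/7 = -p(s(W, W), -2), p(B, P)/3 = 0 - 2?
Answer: -13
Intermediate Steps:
p(B, P) = -6 (p(B, P) = 3*(0 - 2) = 3*(-2) = -6)
l(Z, W) = 0 (l(Z, W) = 42 - (-7)*(-6) = 42 - 7*6 = 42 - 42 = 0)
-13 + l(-3 - 5*(-3), -2)²*(-1066) = -13 + 0²*(-1066) = -13 + 0*(-1066) = -13 + 0 = -13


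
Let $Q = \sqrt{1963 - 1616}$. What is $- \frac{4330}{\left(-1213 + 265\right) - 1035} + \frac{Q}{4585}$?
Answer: $\frac{4330}{1983} + \frac{\sqrt{347}}{4585} \approx 2.1876$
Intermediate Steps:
$Q = \sqrt{347} \approx 18.628$
$- \frac{4330}{\left(-1213 + 265\right) - 1035} + \frac{Q}{4585} = - \frac{4330}{\left(-1213 + 265\right) - 1035} + \frac{\sqrt{347}}{4585} = - \frac{4330}{-948 - 1035} + \sqrt{347} \cdot \frac{1}{4585} = - \frac{4330}{-1983} + \frac{\sqrt{347}}{4585} = \left(-4330\right) \left(- \frac{1}{1983}\right) + \frac{\sqrt{347}}{4585} = \frac{4330}{1983} + \frac{\sqrt{347}}{4585}$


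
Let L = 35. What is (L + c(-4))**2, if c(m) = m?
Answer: 961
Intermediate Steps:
(L + c(-4))**2 = (35 - 4)**2 = 31**2 = 961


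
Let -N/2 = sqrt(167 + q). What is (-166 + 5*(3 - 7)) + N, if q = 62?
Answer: -186 - 2*sqrt(229) ≈ -216.27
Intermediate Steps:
N = -2*sqrt(229) (N = -2*sqrt(167 + 62) = -2*sqrt(229) ≈ -30.266)
(-166 + 5*(3 - 7)) + N = (-166 + 5*(3 - 7)) - 2*sqrt(229) = (-166 + 5*(-4)) - 2*sqrt(229) = (-166 - 20) - 2*sqrt(229) = -186 - 2*sqrt(229)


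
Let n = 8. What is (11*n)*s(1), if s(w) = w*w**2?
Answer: 88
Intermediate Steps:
s(w) = w**3
(11*n)*s(1) = (11*8)*1**3 = 88*1 = 88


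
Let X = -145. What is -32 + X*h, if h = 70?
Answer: -10182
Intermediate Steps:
-32 + X*h = -32 - 145*70 = -32 - 10150 = -10182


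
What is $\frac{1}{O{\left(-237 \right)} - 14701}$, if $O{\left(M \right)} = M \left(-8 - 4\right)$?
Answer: $- \frac{1}{11857} \approx -8.4338 \cdot 10^{-5}$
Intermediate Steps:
$O{\left(M \right)} = - 12 M$ ($O{\left(M \right)} = M \left(-12\right) = - 12 M$)
$\frac{1}{O{\left(-237 \right)} - 14701} = \frac{1}{\left(-12\right) \left(-237\right) - 14701} = \frac{1}{2844 - 14701} = \frac{1}{-11857} = - \frac{1}{11857}$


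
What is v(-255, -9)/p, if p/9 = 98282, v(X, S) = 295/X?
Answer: -59/45111438 ≈ -1.3079e-6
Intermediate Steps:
p = 884538 (p = 9*98282 = 884538)
v(-255, -9)/p = (295/(-255))/884538 = (295*(-1/255))*(1/884538) = -59/51*1/884538 = -59/45111438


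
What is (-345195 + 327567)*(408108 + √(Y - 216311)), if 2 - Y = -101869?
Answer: -7194127824 - 35256*I*√28610 ≈ -7.1941e+9 - 5.9634e+6*I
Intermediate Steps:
Y = 101871 (Y = 2 - 1*(-101869) = 2 + 101869 = 101871)
(-345195 + 327567)*(408108 + √(Y - 216311)) = (-345195 + 327567)*(408108 + √(101871 - 216311)) = -17628*(408108 + √(-114440)) = -17628*(408108 + 2*I*√28610) = -7194127824 - 35256*I*√28610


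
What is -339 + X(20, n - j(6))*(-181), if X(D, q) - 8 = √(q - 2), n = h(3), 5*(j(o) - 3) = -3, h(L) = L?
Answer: -1787 - 181*I*√35/5 ≈ -1787.0 - 214.16*I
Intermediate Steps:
j(o) = 12/5 (j(o) = 3 + (⅕)*(-3) = 3 - ⅗ = 12/5)
n = 3
X(D, q) = 8 + √(-2 + q) (X(D, q) = 8 + √(q - 2) = 8 + √(-2 + q))
-339 + X(20, n - j(6))*(-181) = -339 + (8 + √(-2 + (3 - 1*12/5)))*(-181) = -339 + (8 + √(-2 + (3 - 12/5)))*(-181) = -339 + (8 + √(-2 + ⅗))*(-181) = -339 + (8 + √(-7/5))*(-181) = -339 + (8 + I*√35/5)*(-181) = -339 + (-1448 - 181*I*√35/5) = -1787 - 181*I*√35/5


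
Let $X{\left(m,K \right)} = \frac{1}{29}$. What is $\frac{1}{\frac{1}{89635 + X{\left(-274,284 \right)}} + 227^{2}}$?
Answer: $\frac{2599416}{133945307093} \approx 1.9407 \cdot 10^{-5}$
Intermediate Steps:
$X{\left(m,K \right)} = \frac{1}{29}$
$\frac{1}{\frac{1}{89635 + X{\left(-274,284 \right)}} + 227^{2}} = \frac{1}{\frac{1}{89635 + \frac{1}{29}} + 227^{2}} = \frac{1}{\frac{1}{\frac{2599416}{29}} + 51529} = \frac{1}{\frac{29}{2599416} + 51529} = \frac{1}{\frac{133945307093}{2599416}} = \frac{2599416}{133945307093}$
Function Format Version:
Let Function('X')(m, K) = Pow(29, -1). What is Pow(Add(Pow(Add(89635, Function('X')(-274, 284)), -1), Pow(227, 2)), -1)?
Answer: Rational(2599416, 133945307093) ≈ 1.9407e-5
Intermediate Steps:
Function('X')(m, K) = Rational(1, 29)
Pow(Add(Pow(Add(89635, Function('X')(-274, 284)), -1), Pow(227, 2)), -1) = Pow(Add(Pow(Add(89635, Rational(1, 29)), -1), Pow(227, 2)), -1) = Pow(Add(Pow(Rational(2599416, 29), -1), 51529), -1) = Pow(Add(Rational(29, 2599416), 51529), -1) = Pow(Rational(133945307093, 2599416), -1) = Rational(2599416, 133945307093)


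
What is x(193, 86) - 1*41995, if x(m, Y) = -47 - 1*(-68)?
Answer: -41974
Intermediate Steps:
x(m, Y) = 21 (x(m, Y) = -47 + 68 = 21)
x(193, 86) - 1*41995 = 21 - 1*41995 = 21 - 41995 = -41974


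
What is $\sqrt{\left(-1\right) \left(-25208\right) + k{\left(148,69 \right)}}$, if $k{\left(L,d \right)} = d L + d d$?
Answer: $\sqrt{40181} \approx 200.45$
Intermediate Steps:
$k{\left(L,d \right)} = d^{2} + L d$ ($k{\left(L,d \right)} = L d + d^{2} = d^{2} + L d$)
$\sqrt{\left(-1\right) \left(-25208\right) + k{\left(148,69 \right)}} = \sqrt{\left(-1\right) \left(-25208\right) + 69 \left(148 + 69\right)} = \sqrt{25208 + 69 \cdot 217} = \sqrt{25208 + 14973} = \sqrt{40181}$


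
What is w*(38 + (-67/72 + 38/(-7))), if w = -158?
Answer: -1259813/252 ≈ -4999.3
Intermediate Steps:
w*(38 + (-67/72 + 38/(-7))) = -158*(38 + (-67/72 + 38/(-7))) = -158*(38 + (-67*1/72 + 38*(-1/7))) = -158*(38 + (-67/72 - 38/7)) = -158*(38 - 3205/504) = -158*15947/504 = -1259813/252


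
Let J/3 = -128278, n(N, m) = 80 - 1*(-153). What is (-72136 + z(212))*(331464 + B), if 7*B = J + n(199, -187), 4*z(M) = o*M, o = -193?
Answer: -22775652165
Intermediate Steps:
n(N, m) = 233 (n(N, m) = 80 + 153 = 233)
J = -384834 (J = 3*(-128278) = -384834)
z(M) = -193*M/4 (z(M) = (-193*M)/4 = -193*M/4)
B = -54943 (B = (-384834 + 233)/7 = (⅐)*(-384601) = -54943)
(-72136 + z(212))*(331464 + B) = (-72136 - 193/4*212)*(331464 - 54943) = (-72136 - 10229)*276521 = -82365*276521 = -22775652165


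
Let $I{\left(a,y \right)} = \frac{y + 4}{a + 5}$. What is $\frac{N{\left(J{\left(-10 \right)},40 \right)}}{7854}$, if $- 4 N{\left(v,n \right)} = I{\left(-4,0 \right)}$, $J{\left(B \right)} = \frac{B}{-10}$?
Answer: $- \frac{1}{7854} \approx -0.00012732$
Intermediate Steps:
$J{\left(B \right)} = - \frac{B}{10}$ ($J{\left(B \right)} = B \left(- \frac{1}{10}\right) = - \frac{B}{10}$)
$I{\left(a,y \right)} = \frac{4 + y}{5 + a}$
$N{\left(v,n \right)} = -1$ ($N{\left(v,n \right)} = - \frac{\frac{1}{5 - 4} \left(4 + 0\right)}{4} = - \frac{1^{-1} \cdot 4}{4} = - \frac{1 \cdot 4}{4} = \left(- \frac{1}{4}\right) 4 = -1$)
$\frac{N{\left(J{\left(-10 \right)},40 \right)}}{7854} = - \frac{1}{7854}$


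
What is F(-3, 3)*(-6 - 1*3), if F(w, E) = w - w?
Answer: 0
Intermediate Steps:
F(w, E) = 0
F(-3, 3)*(-6 - 1*3) = 0*(-6 - 1*3) = 0*(-6 - 3) = 0*(-9) = 0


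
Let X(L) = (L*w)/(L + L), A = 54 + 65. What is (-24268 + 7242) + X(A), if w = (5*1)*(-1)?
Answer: -34057/2 ≈ -17029.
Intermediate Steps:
A = 119
w = -5 (w = 5*(-1) = -5)
X(L) = -5/2 (X(L) = (L*(-5))/(L + L) = (-5*L)/((2*L)) = (-5*L)*(1/(2*L)) = -5/2)
(-24268 + 7242) + X(A) = (-24268 + 7242) - 5/2 = -17026 - 5/2 = -34057/2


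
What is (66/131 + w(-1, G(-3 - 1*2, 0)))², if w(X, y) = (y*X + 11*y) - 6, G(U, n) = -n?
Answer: 518400/17161 ≈ 30.208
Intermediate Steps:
w(X, y) = -6 + 11*y + X*y (w(X, y) = (X*y + 11*y) - 6 = (11*y + X*y) - 6 = -6 + 11*y + X*y)
(66/131 + w(-1, G(-3 - 1*2, 0)))² = (66/131 + (-6 + 11*(-1*0) - (-1)*0))² = (66*(1/131) + (-6 + 11*0 - 1*0))² = (66/131 + (-6 + 0 + 0))² = (66/131 - 6)² = (-720/131)² = 518400/17161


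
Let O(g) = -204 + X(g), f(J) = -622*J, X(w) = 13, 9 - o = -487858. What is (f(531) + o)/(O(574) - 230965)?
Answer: -157585/231156 ≈ -0.68173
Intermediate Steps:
o = 487867 (o = 9 - 1*(-487858) = 9 + 487858 = 487867)
O(g) = -191 (O(g) = -204 + 13 = -191)
(f(531) + o)/(O(574) - 230965) = (-622*531 + 487867)/(-191 - 230965) = (-330282 + 487867)/(-231156) = 157585*(-1/231156) = -157585/231156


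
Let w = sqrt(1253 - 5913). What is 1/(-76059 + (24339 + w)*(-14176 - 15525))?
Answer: I/(2*(-361484349*I + 29701*sqrt(1165))) ≈ -1.3832e-9 + 3.879e-12*I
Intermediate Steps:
w = 2*I*sqrt(1165) (w = sqrt(-4660) = 2*I*sqrt(1165) ≈ 68.264*I)
1/(-76059 + (24339 + w)*(-14176 - 15525)) = 1/(-76059 + (24339 + 2*I*sqrt(1165))*(-14176 - 15525)) = 1/(-76059 + (24339 + 2*I*sqrt(1165))*(-29701)) = 1/(-76059 + (-722892639 - 59402*I*sqrt(1165))) = 1/(-722968698 - 59402*I*sqrt(1165))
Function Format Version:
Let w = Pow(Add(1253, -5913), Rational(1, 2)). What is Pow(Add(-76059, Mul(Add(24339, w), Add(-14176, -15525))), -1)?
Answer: Mul(Rational(1, 2), I, Pow(Add(Mul(-361484349, I), Mul(29701, Pow(1165, Rational(1, 2)))), -1)) ≈ Add(-1.3832e-9, Mul(3.8790e-12, I))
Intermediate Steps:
w = Mul(2, I, Pow(1165, Rational(1, 2))) (w = Pow(-4660, Rational(1, 2)) = Mul(2, I, Pow(1165, Rational(1, 2))) ≈ Mul(68.264, I))
Pow(Add(-76059, Mul(Add(24339, w), Add(-14176, -15525))), -1) = Pow(Add(-76059, Mul(Add(24339, Mul(2, I, Pow(1165, Rational(1, 2)))), Add(-14176, -15525))), -1) = Pow(Add(-76059, Mul(Add(24339, Mul(2, I, Pow(1165, Rational(1, 2)))), -29701)), -1) = Pow(Add(-76059, Add(-722892639, Mul(-59402, I, Pow(1165, Rational(1, 2))))), -1) = Pow(Add(-722968698, Mul(-59402, I, Pow(1165, Rational(1, 2)))), -1)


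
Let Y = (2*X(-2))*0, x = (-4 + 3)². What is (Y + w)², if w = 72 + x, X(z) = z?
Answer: 5329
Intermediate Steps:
x = 1 (x = (-1)² = 1)
Y = 0 (Y = (2*(-2))*0 = -4*0 = 0)
w = 73 (w = 72 + 1 = 73)
(Y + w)² = (0 + 73)² = 73² = 5329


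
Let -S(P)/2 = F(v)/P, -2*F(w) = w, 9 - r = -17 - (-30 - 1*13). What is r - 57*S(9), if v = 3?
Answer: -36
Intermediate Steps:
r = -17 (r = 9 - (-17 - (-30 - 1*13)) = 9 - (-17 - (-30 - 13)) = 9 - (-17 - 1*(-43)) = 9 - (-17 + 43) = 9 - 1*26 = 9 - 26 = -17)
F(w) = -w/2
S(P) = 3/P (S(P) = -2*(-1/2*3)/P = -(-3)/P = 3/P)
r - 57*S(9) = -17 - 171/9 = -17 - 57*1/3 = -17 - 19 = -36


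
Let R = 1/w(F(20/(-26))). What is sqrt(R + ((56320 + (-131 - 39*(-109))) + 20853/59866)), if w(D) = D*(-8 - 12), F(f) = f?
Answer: sqrt(21661469140230514)/598660 ≈ 245.85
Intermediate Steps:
w(D) = -20*D (w(D) = D*(-20) = -20*D)
R = 13/200 (R = 1/(-400/(-26)) = 1/(-400*(-1)/26) = 1/(-20*(-10/13)) = 1/(200/13) = 13/200 ≈ 0.065000)
sqrt(R + ((56320 + (-131 - 39*(-109))) + 20853/59866)) = sqrt(13/200 + ((56320 + (-131 - 39*(-109))) + 20853/59866)) = sqrt(13/200 + ((56320 + (-131 + 4251)) + 20853*(1/59866))) = sqrt(13/200 + ((56320 + 4120) + 20853/59866)) = sqrt(13/200 + (60440 + 20853/59866)) = sqrt(13/200 + 3618321893/59866) = sqrt(361832578429/5986600) = sqrt(21661469140230514)/598660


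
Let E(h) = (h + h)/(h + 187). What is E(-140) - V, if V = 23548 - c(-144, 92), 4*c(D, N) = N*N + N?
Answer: -1006503/47 ≈ -21415.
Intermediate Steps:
c(D, N) = N/4 + N**2/4 (c(D, N) = (N*N + N)/4 = (N**2 + N)/4 = (N + N**2)/4 = N/4 + N**2/4)
E(h) = 2*h/(187 + h) (E(h) = (2*h)/(187 + h) = 2*h/(187 + h))
V = 21409 (V = 23548 - 92*(1 + 92)/4 = 23548 - 92*93/4 = 23548 - 1*2139 = 23548 - 2139 = 21409)
E(-140) - V = 2*(-140)/(187 - 140) - 1*21409 = 2*(-140)/47 - 21409 = 2*(-140)*(1/47) - 21409 = -280/47 - 21409 = -1006503/47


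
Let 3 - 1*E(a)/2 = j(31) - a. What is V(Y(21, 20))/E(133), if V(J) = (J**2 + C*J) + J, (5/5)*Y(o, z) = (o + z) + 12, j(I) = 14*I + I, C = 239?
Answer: -15529/658 ≈ -23.600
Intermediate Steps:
j(I) = 15*I
Y(o, z) = 12 + o + z (Y(o, z) = (o + z) + 12 = 12 + o + z)
E(a) = -924 + 2*a (E(a) = 6 - 2*(15*31 - a) = 6 - 2*(465 - a) = 6 + (-930 + 2*a) = -924 + 2*a)
V(J) = J**2 + 240*J (V(J) = (J**2 + 239*J) + J = J**2 + 240*J)
V(Y(21, 20))/E(133) = ((12 + 21 + 20)*(240 + (12 + 21 + 20)))/(-924 + 2*133) = (53*(240 + 53))/(-924 + 266) = (53*293)/(-658) = 15529*(-1/658) = -15529/658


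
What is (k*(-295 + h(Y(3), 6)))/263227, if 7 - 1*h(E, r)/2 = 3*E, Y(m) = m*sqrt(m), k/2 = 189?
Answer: -106218/263227 - 6804*sqrt(3)/263227 ≈ -0.44829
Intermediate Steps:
k = 378 (k = 2*189 = 378)
Y(m) = m**(3/2)
h(E, r) = 14 - 6*E
(k*(-295 + h(Y(3), 6)))/263227 = (378*(-295 + (14 - 18*sqrt(3))))/263227 = (378*(-295 + (14 - 18*sqrt(3))))*(1/263227) = (378*(-281 - 18*sqrt(3)))*(1/263227) = (-106218 - 6804*sqrt(3))*(1/263227) = -106218/263227 - 6804*sqrt(3)/263227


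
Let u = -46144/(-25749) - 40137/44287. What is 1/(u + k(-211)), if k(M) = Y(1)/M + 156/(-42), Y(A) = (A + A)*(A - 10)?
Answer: -1684290987351/4620348898625 ≈ -0.36454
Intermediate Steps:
Y(A) = 2*A*(-10 + A) (Y(A) = (2*A)*(-10 + A) = 2*A*(-10 + A))
u = 1010091715/1140345963 (u = -46144*(-1/25749) - 40137*1/44287 = 46144/25749 - 40137/44287 = 1010091715/1140345963 ≈ 0.88578)
k(M) = -26/7 - 18/M (k(M) = (2*1*(-10 + 1))/M + 156/(-42) = (2*1*(-9))/M + 156*(-1/42) = -18/M - 26/7 = -26/7 - 18/M)
1/(u + k(-211)) = 1/(1010091715/1140345963 + (-26/7 - 18/(-211))) = 1/(1010091715/1140345963 + (-26/7 - 18*(-1/211))) = 1/(1010091715/1140345963 + (-26/7 + 18/211)) = 1/(1010091715/1140345963 - 5360/1477) = 1/(-4620348898625/1684290987351) = -1684290987351/4620348898625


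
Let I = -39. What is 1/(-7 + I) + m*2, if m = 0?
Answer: -1/46 ≈ -0.021739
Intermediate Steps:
1/(-7 + I) + m*2 = 1/(-7 - 39) + 0*2 = 1/(-46) + 0 = -1/46 + 0 = -1/46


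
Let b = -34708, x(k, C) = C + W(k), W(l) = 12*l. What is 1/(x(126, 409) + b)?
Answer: -1/32787 ≈ -3.0500e-5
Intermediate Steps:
x(k, C) = C + 12*k
1/(x(126, 409) + b) = 1/((409 + 12*126) - 34708) = 1/((409 + 1512) - 34708) = 1/(1921 - 34708) = 1/(-32787) = -1/32787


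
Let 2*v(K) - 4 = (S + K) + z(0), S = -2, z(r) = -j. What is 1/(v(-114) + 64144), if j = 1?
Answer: 2/128175 ≈ 1.5604e-5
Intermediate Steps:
z(r) = -1 (z(r) = -1*1 = -1)
v(K) = 1/2 + K/2 (v(K) = 2 + ((-2 + K) - 1)/2 = 2 + (-3 + K)/2 = 2 + (-3/2 + K/2) = 1/2 + K/2)
1/(v(-114) + 64144) = 1/((1/2 + (1/2)*(-114)) + 64144) = 1/((1/2 - 57) + 64144) = 1/(-113/2 + 64144) = 1/(128175/2) = 2/128175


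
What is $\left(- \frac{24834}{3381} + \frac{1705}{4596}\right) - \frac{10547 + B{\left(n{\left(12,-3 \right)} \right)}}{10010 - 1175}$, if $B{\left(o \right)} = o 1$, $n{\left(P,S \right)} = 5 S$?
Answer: $- \frac{124569802633}{15254192940} \approx -8.1663$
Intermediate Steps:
$B{\left(o \right)} = o$
$\left(- \frac{24834}{3381} + \frac{1705}{4596}\right) - \frac{10547 + B{\left(n{\left(12,-3 \right)} \right)}}{10010 - 1175} = \left(- \frac{24834}{3381} + \frac{1705}{4596}\right) - \frac{10547 + 5 \left(-3\right)}{10010 - 1175} = \left(\left(-24834\right) \frac{1}{3381} + 1705 \cdot \frac{1}{4596}\right) - \frac{10547 - 15}{8835} = \left(- \frac{8278}{1127} + \frac{1705}{4596}\right) - 10532 \cdot \frac{1}{8835} = - \frac{36124153}{5179692} - \frac{10532}{8835} = - \frac{124569802633}{15254192940}$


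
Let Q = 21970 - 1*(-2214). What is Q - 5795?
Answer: 18389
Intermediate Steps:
Q = 24184 (Q = 21970 + 2214 = 24184)
Q - 5795 = 24184 - 5795 = 18389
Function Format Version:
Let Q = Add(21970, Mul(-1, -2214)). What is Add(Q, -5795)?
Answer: 18389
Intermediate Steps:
Q = 24184 (Q = Add(21970, 2214) = 24184)
Add(Q, -5795) = Add(24184, -5795) = 18389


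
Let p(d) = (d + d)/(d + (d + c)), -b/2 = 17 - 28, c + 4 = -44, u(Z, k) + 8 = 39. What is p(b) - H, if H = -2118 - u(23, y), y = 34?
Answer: 2138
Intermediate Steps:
u(Z, k) = 31 (u(Z, k) = -8 + 39 = 31)
c = -48 (c = -4 - 44 = -48)
b = 22 (b = -2*(17 - 28) = -2*(-11) = 22)
p(d) = 2*d/(-48 + 2*d) (p(d) = (d + d)/(d + (d - 48)) = (2*d)/(d + (-48 + d)) = (2*d)/(-48 + 2*d) = 2*d/(-48 + 2*d))
H = -2149 (H = -2118 - 1*31 = -2118 - 31 = -2149)
p(b) - H = 22/(-24 + 22) - 1*(-2149) = 22/(-2) + 2149 = 22*(-½) + 2149 = -11 + 2149 = 2138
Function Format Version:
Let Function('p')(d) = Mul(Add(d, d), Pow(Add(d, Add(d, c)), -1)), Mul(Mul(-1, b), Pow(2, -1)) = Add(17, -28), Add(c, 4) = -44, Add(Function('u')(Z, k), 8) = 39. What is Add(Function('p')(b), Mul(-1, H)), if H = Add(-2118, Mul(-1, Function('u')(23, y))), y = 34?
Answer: 2138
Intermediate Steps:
Function('u')(Z, k) = 31 (Function('u')(Z, k) = Add(-8, 39) = 31)
c = -48 (c = Add(-4, -44) = -48)
b = 22 (b = Mul(-2, Add(17, -28)) = Mul(-2, -11) = 22)
Function('p')(d) = Mul(2, d, Pow(Add(-48, Mul(2, d)), -1)) (Function('p')(d) = Mul(Add(d, d), Pow(Add(d, Add(d, -48)), -1)) = Mul(Mul(2, d), Pow(Add(d, Add(-48, d)), -1)) = Mul(Mul(2, d), Pow(Add(-48, Mul(2, d)), -1)) = Mul(2, d, Pow(Add(-48, Mul(2, d)), -1)))
H = -2149 (H = Add(-2118, Mul(-1, 31)) = Add(-2118, -31) = -2149)
Add(Function('p')(b), Mul(-1, H)) = Add(Mul(22, Pow(Add(-24, 22), -1)), Mul(-1, -2149)) = Add(Mul(22, Pow(-2, -1)), 2149) = Add(Mul(22, Rational(-1, 2)), 2149) = Add(-11, 2149) = 2138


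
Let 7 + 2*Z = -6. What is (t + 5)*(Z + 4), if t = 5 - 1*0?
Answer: -25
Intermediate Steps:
Z = -13/2 (Z = -7/2 + (½)*(-6) = -7/2 - 3 = -13/2 ≈ -6.5000)
t = 5 (t = 5 + 0 = 5)
(t + 5)*(Z + 4) = (5 + 5)*(-13/2 + 4) = 10*(-5/2) = -25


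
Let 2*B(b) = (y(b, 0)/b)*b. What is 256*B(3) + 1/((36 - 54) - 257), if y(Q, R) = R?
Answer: -1/275 ≈ -0.0036364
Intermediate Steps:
B(b) = 0 (B(b) = ((0/b)*b)/2 = (0*b)/2 = (½)*0 = 0)
256*B(3) + 1/((36 - 54) - 257) = 256*0 + 1/((36 - 54) - 257) = 0 + 1/(-18 - 257) = 0 + 1/(-275) = 0 - 1/275 = -1/275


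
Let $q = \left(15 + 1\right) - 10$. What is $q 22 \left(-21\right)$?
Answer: $-2772$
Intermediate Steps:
$q = 6$ ($q = 16 - 10 = 6$)
$q 22 \left(-21\right) = 6 \cdot 22 \left(-21\right) = 132 \left(-21\right) = -2772$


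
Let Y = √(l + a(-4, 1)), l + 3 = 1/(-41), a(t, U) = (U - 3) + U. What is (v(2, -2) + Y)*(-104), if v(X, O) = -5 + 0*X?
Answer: 520 - 104*I*√6765/41 ≈ 520.0 - 208.63*I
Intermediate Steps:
a(t, U) = -3 + 2*U (a(t, U) = (-3 + U) + U = -3 + 2*U)
l = -124/41 (l = -3 + 1/(-41) = -3 - 1/41 = -124/41 ≈ -3.0244)
v(X, O) = -5 (v(X, O) = -5 + 0 = -5)
Y = I*√6765/41 (Y = √(-124/41 + (-3 + 2*1)) = √(-124/41 + (-3 + 2)) = √(-124/41 - 1) = √(-165/41) = I*√6765/41 ≈ 2.0061*I)
(v(2, -2) + Y)*(-104) = (-5 + I*√6765/41)*(-104) = 520 - 104*I*√6765/41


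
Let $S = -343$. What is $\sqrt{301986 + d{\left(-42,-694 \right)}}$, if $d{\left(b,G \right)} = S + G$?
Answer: $\sqrt{300949} \approx 548.59$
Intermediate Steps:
$d{\left(b,G \right)} = -343 + G$
$\sqrt{301986 + d{\left(-42,-694 \right)}} = \sqrt{301986 - 1037} = \sqrt{300949}$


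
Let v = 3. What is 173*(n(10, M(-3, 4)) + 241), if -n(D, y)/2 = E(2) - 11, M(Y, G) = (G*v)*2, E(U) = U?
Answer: 44807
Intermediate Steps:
M(Y, G) = 6*G (M(Y, G) = (G*3)*2 = (3*G)*2 = 6*G)
n(D, y) = 18 (n(D, y) = -2*(2 - 11) = -2*(-9) = 18)
173*(n(10, M(-3, 4)) + 241) = 173*(18 + 241) = 173*259 = 44807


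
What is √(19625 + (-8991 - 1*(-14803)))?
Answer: √25437 ≈ 159.49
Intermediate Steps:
√(19625 + (-8991 - 1*(-14803))) = √(19625 + (-8991 + 14803)) = √(19625 + 5812) = √25437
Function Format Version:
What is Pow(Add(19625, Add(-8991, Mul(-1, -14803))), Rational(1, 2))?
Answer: Pow(25437, Rational(1, 2)) ≈ 159.49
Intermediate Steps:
Pow(Add(19625, Add(-8991, Mul(-1, -14803))), Rational(1, 2)) = Pow(Add(19625, Add(-8991, 14803)), Rational(1, 2)) = Pow(Add(19625, 5812), Rational(1, 2)) = Pow(25437, Rational(1, 2))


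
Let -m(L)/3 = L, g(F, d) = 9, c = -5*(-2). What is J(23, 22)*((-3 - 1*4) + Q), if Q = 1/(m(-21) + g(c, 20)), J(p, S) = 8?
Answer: -503/9 ≈ -55.889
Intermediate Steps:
c = 10
m(L) = -3*L
Q = 1/72 (Q = 1/(-3*(-21) + 9) = 1/(63 + 9) = 1/72 ≈ 0.013889)
J(23, 22)*((-3 - 1*4) + Q) = 8*((-3 - 1*4) + 1/72) = 8*((-3 - 4) + 1/72) = 8*(-7 + 1/72) = 8*(-503/72) = -503/9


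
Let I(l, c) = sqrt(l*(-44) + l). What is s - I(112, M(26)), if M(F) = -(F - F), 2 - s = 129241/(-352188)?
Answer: 833617/352188 - 4*I*sqrt(301) ≈ 2.367 - 69.397*I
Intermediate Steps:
s = 833617/352188 (s = 2 - 129241/(-352188) = 2 - 129241*(-1)/352188 = 2 - 1*(-129241/352188) = 2 + 129241/352188 = 833617/352188 ≈ 2.3670)
M(F) = 0 (M(F) = -1*0 = 0)
I(l, c) = sqrt(43)*sqrt(-l) (I(l, c) = sqrt(-44*l + l) = sqrt(-43*l) = sqrt(43)*sqrt(-l))
s - I(112, M(26)) = 833617/352188 - sqrt(43)*sqrt(-1*112) = 833617/352188 - sqrt(43)*sqrt(-112) = 833617/352188 - sqrt(43)*4*I*sqrt(7) = 833617/352188 - 4*I*sqrt(301)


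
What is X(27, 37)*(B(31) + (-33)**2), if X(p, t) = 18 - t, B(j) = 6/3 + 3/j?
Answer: -642656/31 ≈ -20731.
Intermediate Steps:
B(j) = 2 + 3/j (B(j) = 6*(1/3) + 3/j = 2 + 3/j)
X(27, 37)*(B(31) + (-33)**2) = (18 - 1*37)*((2 + 3/31) + (-33)**2) = (18 - 37)*((2 + 3*(1/31)) + 1089) = -19*((2 + 3/31) + 1089) = -19*(65/31 + 1089) = -19*33824/31 = -642656/31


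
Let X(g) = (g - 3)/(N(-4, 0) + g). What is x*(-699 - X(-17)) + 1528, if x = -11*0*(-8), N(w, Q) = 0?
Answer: 1528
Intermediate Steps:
x = 0 (x = 0*(-8) = 0)
X(g) = (-3 + g)/g (X(g) = (g - 3)/(0 + g) = (-3 + g)/g)
x*(-699 - X(-17)) + 1528 = 0*(-699 - (-3 - 17)/(-17)) + 1528 = 0*(-699 - (-1)*(-20)/17) + 1528 = 0*(-699 - 1*20/17) + 1528 = 0*(-699 - 20/17) + 1528 = 0*(-11903/17) + 1528 = 0 + 1528 = 1528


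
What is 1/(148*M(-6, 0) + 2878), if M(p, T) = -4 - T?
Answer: 1/2286 ≈ 0.00043745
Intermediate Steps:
1/(148*M(-6, 0) + 2878) = 1/(148*(-4 - 1*0) + 2878) = 1/(148*(-4 + 0) + 2878) = 1/(148*(-4) + 2878) = 1/(-592 + 2878) = 1/2286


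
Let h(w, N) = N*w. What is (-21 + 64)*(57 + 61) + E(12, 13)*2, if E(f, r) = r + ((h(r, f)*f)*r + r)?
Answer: 53798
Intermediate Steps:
E(f, r) = 2*r + f²*r² (E(f, r) = r + (((f*r)*f)*r + r) = r + ((r*f²)*r + r) = r + (f²*r² + r) = r + (r + f²*r²) = 2*r + f²*r²)
(-21 + 64)*(57 + 61) + E(12, 13)*2 = (-21 + 64)*(57 + 61) + (13*(2 + 13*12²))*2 = 43*118 + (13*(2 + 13*144))*2 = 5074 + (13*(2 + 1872))*2 = 5074 + (13*1874)*2 = 5074 + 24362*2 = 5074 + 48724 = 53798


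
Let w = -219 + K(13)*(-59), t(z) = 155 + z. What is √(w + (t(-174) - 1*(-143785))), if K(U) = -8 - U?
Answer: √144786 ≈ 380.51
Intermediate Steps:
w = 1020 (w = -219 + (-8 - 1*13)*(-59) = -219 + (-8 - 13)*(-59) = -219 - 21*(-59) = -219 + 1239 = 1020)
√(w + (t(-174) - 1*(-143785))) = √(1020 + ((155 - 174) - 1*(-143785))) = √(1020 + (-19 + 143785)) = √(1020 + 143766) = √144786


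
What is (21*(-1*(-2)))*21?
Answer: 882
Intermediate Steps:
(21*(-1*(-2)))*21 = (21*2)*21 = 42*21 = 882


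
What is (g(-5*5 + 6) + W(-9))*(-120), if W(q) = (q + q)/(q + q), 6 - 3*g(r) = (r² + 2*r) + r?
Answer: 11800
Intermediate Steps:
g(r) = 2 - r - r²/3 (g(r) = 2 - ((r² + 2*r) + r)/3 = 2 - (r² + 3*r)/3 = 2 + (-r - r²/3) = 2 - r - r²/3)
W(q) = 1 (W(q) = (2*q)/((2*q)) = (2*q)*(1/(2*q)) = 1)
(g(-5*5 + 6) + W(-9))*(-120) = ((2 - (-5*5 + 6) - (-5*5 + 6)²/3) + 1)*(-120) = ((2 - (-25 + 6) - (-25 + 6)²/3) + 1)*(-120) = ((2 - 1*(-19) - ⅓*(-19)²) + 1)*(-120) = ((2 + 19 - ⅓*361) + 1)*(-120) = ((2 + 19 - 361/3) + 1)*(-120) = (-298/3 + 1)*(-120) = -295/3*(-120) = 11800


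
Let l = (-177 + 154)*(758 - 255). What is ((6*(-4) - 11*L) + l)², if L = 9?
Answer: 136702864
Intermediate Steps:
l = -11569 (l = -23*503 = -11569)
((6*(-4) - 11*L) + l)² = ((6*(-4) - 11*9) - 11569)² = ((-24 - 99) - 11569)² = (-123 - 11569)² = (-11692)² = 136702864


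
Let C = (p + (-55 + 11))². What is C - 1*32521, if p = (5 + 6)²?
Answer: -26592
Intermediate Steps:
p = 121 (p = 11² = 121)
C = 5929 (C = (121 + (-55 + 11))² = (121 - 44)² = 77² = 5929)
C - 1*32521 = 5929 - 1*32521 = 5929 - 32521 = -26592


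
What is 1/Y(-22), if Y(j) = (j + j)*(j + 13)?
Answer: 1/396 ≈ 0.0025253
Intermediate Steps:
Y(j) = 2*j*(13 + j) (Y(j) = (2*j)*(13 + j) = 2*j*(13 + j))
1/Y(-22) = 1/(2*(-22)*(13 - 22)) = 1/(2*(-22)*(-9)) = 1/396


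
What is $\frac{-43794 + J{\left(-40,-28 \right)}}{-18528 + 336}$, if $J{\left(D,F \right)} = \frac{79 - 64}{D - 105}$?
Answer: $\frac{1117}{464} \approx 2.4073$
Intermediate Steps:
$J{\left(D,F \right)} = \frac{15}{-105 + D}$
$\frac{-43794 + J{\left(-40,-28 \right)}}{-18528 + 336} = \frac{-43794 + \frac{15}{-105 - 40}}{-18528 + 336} = \frac{-43794 + \frac{15}{-145}}{-18192} = \left(-43794 + 15 \left(- \frac{1}{145}\right)\right) \left(- \frac{1}{18192}\right) = \left(-43794 - \frac{3}{29}\right) \left(- \frac{1}{18192}\right) = \left(- \frac{1270029}{29}\right) \left(- \frac{1}{18192}\right) = \frac{1117}{464}$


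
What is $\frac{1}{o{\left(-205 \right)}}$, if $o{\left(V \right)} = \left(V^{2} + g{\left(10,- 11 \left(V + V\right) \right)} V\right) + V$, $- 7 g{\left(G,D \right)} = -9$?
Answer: $\frac{7}{290895} \approx 2.4064 \cdot 10^{-5}$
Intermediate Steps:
$g{\left(G,D \right)} = \frac{9}{7}$ ($g{\left(G,D \right)} = \left(- \frac{1}{7}\right) \left(-9\right) = \frac{9}{7}$)
$o{\left(V \right)} = V^{2} + \frac{16 V}{7}$ ($o{\left(V \right)} = \left(V^{2} + \frac{9 V}{7}\right) + V = V^{2} + \frac{16 V}{7}$)
$\frac{1}{o{\left(-205 \right)}} = \frac{1}{\frac{1}{7} \left(-205\right) \left(16 + 7 \left(-205\right)\right)} = \frac{1}{\frac{1}{7} \left(-205\right) \left(16 - 1435\right)} = \frac{1}{\frac{1}{7} \left(-205\right) \left(-1419\right)} = \frac{1}{\frac{290895}{7}} = \frac{7}{290895}$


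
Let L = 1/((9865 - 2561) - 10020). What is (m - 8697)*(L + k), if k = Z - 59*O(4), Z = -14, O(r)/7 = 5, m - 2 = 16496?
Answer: -44048853565/2716 ≈ -1.6218e+7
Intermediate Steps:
m = 16498 (m = 2 + 16496 = 16498)
O(r) = 35 (O(r) = 7*5 = 35)
L = -1/2716 (L = 1/(7304 - 10020) = 1/(-2716) = -1/2716 ≈ -0.00036819)
k = -2079 (k = -14 - 59*35 = -14 - 2065 = -2079)
(m - 8697)*(L + k) = (16498 - 8697)*(-1/2716 - 2079) = 7801*(-5646565/2716) = -44048853565/2716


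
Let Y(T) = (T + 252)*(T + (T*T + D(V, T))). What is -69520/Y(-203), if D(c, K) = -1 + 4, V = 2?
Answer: -69520/2009441 ≈ -0.034597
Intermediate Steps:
D(c, K) = 3
Y(T) = (252 + T)*(3 + T + T**2) (Y(T) = (T + 252)*(T + (T*T + 3)) = (252 + T)*(T + (T**2 + 3)) = (252 + T)*(T + (3 + T**2)) = (252 + T)*(3 + T + T**2))
-69520/Y(-203) = -69520/(756 + (-203)**3 + 253*(-203)**2 + 255*(-203)) = -69520/(756 - 8365427 + 253*41209 - 51765) = -69520/(756 - 8365427 + 10425877 - 51765) = -69520/2009441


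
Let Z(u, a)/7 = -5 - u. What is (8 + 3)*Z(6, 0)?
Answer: -847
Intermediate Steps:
Z(u, a) = -35 - 7*u (Z(u, a) = 7*(-5 - u) = -35 - 7*u)
(8 + 3)*Z(6, 0) = (8 + 3)*(-35 - 7*6) = 11*(-35 - 42) = 11*(-77) = -847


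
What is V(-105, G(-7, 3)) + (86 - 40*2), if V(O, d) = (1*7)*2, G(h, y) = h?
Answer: 20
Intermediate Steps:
V(O, d) = 14 (V(O, d) = 7*2 = 14)
V(-105, G(-7, 3)) + (86 - 40*2) = 14 + (86 - 40*2) = 14 + (86 - 80) = 14 + 6 = 20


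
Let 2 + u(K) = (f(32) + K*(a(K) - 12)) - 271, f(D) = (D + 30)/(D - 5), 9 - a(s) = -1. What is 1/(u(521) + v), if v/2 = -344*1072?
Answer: -27/19948915 ≈ -1.3535e-6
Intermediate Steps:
a(s) = 10 (a(s) = 9 - 1*(-1) = 9 + 1 = 10)
v = -737536 (v = 2*(-344*1072) = 2*(-368768) = -737536)
f(D) = (30 + D)/(-5 + D)
u(K) = -7309/27 - 2*K (u(K) = -2 + (((30 + 32)/(-5 + 32) + K*(10 - 12)) - 271) = -2 + ((62/27 + K*(-2)) - 271) = -2 + (((1/27)*62 - 2*K) - 271) = -2 + ((62/27 - 2*K) - 271) = -2 + (-7255/27 - 2*K) = -7309/27 - 2*K)
1/(u(521) + v) = 1/((-7309/27 - 2*521) - 737536) = 1/((-7309/27 - 1042) - 737536) = 1/(-35443/27 - 737536) = 1/(-19948915/27) = -27/19948915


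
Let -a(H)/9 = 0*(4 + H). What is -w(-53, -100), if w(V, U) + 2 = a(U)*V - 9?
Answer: 11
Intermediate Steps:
a(H) = 0 (a(H) = -0*(4 + H) = -9*0 = 0)
w(V, U) = -11 (w(V, U) = -2 + (0*V - 9) = -2 + (0 - 9) = -2 - 9 = -11)
-w(-53, -100) = -1*(-11) = 11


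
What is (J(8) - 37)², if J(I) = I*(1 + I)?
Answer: 1225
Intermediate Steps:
(J(8) - 37)² = (8*(1 + 8) - 37)² = (8*9 - 37)² = (72 - 37)² = 35² = 1225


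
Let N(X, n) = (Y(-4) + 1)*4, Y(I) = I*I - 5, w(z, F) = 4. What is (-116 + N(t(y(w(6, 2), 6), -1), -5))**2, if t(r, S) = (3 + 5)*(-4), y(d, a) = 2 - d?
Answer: 4624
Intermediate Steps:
Y(I) = -5 + I**2 (Y(I) = I**2 - 5 = -5 + I**2)
t(r, S) = -32 (t(r, S) = 8*(-4) = -32)
N(X, n) = 48 (N(X, n) = ((-5 + (-4)**2) + 1)*4 = ((-5 + 16) + 1)*4 = (11 + 1)*4 = 12*4 = 48)
(-116 + N(t(y(w(6, 2), 6), -1), -5))**2 = (-116 + 48)**2 = (-68)**2 = 4624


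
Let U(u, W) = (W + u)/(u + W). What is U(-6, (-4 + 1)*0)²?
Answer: 1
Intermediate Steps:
U(u, W) = 1 (U(u, W) = (W + u)/(W + u) = 1)
U(-6, (-4 + 1)*0)² = 1² = 1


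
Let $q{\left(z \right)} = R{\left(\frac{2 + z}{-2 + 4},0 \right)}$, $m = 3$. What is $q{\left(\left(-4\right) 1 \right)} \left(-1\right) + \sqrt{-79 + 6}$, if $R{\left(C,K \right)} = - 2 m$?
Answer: $6 + i \sqrt{73} \approx 6.0 + 8.544 i$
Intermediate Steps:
$R{\left(C,K \right)} = -6$ ($R{\left(C,K \right)} = \left(-2\right) 3 = -6$)
$q{\left(z \right)} = -6$
$q{\left(\left(-4\right) 1 \right)} \left(-1\right) + \sqrt{-79 + 6} = \left(-6\right) \left(-1\right) + \sqrt{-79 + 6} = 6 + \sqrt{-73} = 6 + i \sqrt{73}$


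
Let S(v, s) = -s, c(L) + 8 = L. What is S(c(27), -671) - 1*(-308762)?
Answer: 309433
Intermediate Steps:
c(L) = -8 + L
S(c(27), -671) - 1*(-308762) = -1*(-671) - 1*(-308762) = 671 + 308762 = 309433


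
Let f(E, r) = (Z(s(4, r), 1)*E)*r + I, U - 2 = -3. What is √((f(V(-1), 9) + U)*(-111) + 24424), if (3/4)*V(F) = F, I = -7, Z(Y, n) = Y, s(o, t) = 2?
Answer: 2*√6994 ≈ 167.26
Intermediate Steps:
U = -1 (U = 2 - 3 = -1)
V(F) = 4*F/3
f(E, r) = -7 + 2*E*r (f(E, r) = (2*E)*r - 7 = 2*E*r - 7 = -7 + 2*E*r)
√((f(V(-1), 9) + U)*(-111) + 24424) = √(((-7 + 2*((4/3)*(-1))*9) - 1)*(-111) + 24424) = √(((-7 + 2*(-4/3)*9) - 1)*(-111) + 24424) = √(((-7 - 24) - 1)*(-111) + 24424) = √((-31 - 1)*(-111) + 24424) = √(-32*(-111) + 24424) = √(3552 + 24424) = √27976 = 2*√6994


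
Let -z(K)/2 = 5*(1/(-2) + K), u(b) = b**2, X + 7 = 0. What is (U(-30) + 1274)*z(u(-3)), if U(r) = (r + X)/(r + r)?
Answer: -1300109/12 ≈ -1.0834e+5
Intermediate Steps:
X = -7 (X = -7 + 0 = -7)
U(r) = (-7 + r)/(2*r) (U(r) = (r - 7)/(r + r) = (-7 + r)/((2*r)) = (-7 + r)*(1/(2*r)) = (-7 + r)/(2*r))
z(K) = 5 - 10*K (z(K) = -10*(1/(-2) + K) = -10*(-1/2 + K) = -2*(-5/2 + 5*K) = 5 - 10*K)
(U(-30) + 1274)*z(u(-3)) = ((1/2)*(-7 - 30)/(-30) + 1274)*(5 - 10*(-3)**2) = ((1/2)*(-1/30)*(-37) + 1274)*(5 - 10*9) = (37/60 + 1274)*(5 - 90) = (76477/60)*(-85) = -1300109/12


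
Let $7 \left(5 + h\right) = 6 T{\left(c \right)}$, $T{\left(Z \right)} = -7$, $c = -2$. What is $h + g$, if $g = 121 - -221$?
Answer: $331$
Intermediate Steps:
$g = 342$ ($g = 121 + 221 = 342$)
$h = -11$ ($h = -5 + \frac{6 \left(-7\right)}{7} = -5 + \frac{1}{7} \left(-42\right) = -5 - 6 = -11$)
$h + g = -11 + 342 = 331$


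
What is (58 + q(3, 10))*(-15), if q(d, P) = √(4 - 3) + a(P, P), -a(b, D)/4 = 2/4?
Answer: -855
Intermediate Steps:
a(b, D) = -2 (a(b, D) = -8/4 = -4*½ = -2)
q(d, P) = -1 (q(d, P) = √(4 - 3) - 2 = √1 - 2 = 1 - 2 = -1)
(58 + q(3, 10))*(-15) = (58 - 1)*(-15) = 57*(-15) = -855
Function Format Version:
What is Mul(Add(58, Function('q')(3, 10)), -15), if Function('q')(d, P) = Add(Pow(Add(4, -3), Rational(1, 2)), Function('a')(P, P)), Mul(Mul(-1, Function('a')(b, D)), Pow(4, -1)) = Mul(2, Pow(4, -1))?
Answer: -855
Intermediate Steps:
Function('a')(b, D) = -2 (Function('a')(b, D) = Mul(-4, Mul(2, Pow(4, -1))) = Mul(-4, Mul(2, Rational(1, 4))) = Mul(-4, Rational(1, 2)) = -2)
Function('q')(d, P) = -1 (Function('q')(d, P) = Add(Pow(Add(4, -3), Rational(1, 2)), -2) = Add(Pow(1, Rational(1, 2)), -2) = Add(1, -2) = -1)
Mul(Add(58, Function('q')(3, 10)), -15) = Mul(Add(58, -1), -15) = Mul(57, -15) = -855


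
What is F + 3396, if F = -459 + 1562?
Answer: 4499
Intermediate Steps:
F = 1103
F + 3396 = 1103 + 3396 = 4499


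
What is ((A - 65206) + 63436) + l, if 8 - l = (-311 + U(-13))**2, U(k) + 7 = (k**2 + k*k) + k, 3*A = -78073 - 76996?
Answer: -160502/3 ≈ -53501.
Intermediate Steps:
A = -155069/3 (A = (-78073 - 76996)/3 = (1/3)*(-155069) = -155069/3 ≈ -51690.)
U(k) = -7 + k + 2*k**2 (U(k) = -7 + ((k**2 + k*k) + k) = -7 + ((k**2 + k**2) + k) = -7 + (2*k**2 + k) = -7 + (k + 2*k**2) = -7 + k + 2*k**2)
l = -41 (l = 8 - (-311 + (-7 - 13 + 2*(-13)**2))**2 = 8 - (-311 + (-7 - 13 + 2*169))**2 = 8 - (-311 + (-7 - 13 + 338))**2 = 8 - (-311 + 318)**2 = 8 - 1*7**2 = 8 - 1*49 = 8 - 49 = -41)
((A - 65206) + 63436) + l = ((-155069/3 - 65206) + 63436) - 41 = (-350687/3 + 63436) - 41 = -160379/3 - 41 = -160502/3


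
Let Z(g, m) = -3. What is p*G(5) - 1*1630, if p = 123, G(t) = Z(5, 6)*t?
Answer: -3475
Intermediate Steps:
G(t) = -3*t
p*G(5) - 1*1630 = 123*(-3*5) - 1*1630 = 123*(-15) - 1630 = -1845 - 1630 = -3475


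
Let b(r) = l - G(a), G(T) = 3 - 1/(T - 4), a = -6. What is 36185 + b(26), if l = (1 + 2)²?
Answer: 361909/10 ≈ 36191.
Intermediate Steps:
G(T) = 3 - 1/(-4 + T)
l = 9 (l = 3² = 9)
b(r) = 59/10 (b(r) = 9 - (-13 + 3*(-6))/(-4 - 6) = 9 - (-13 - 18)/(-10) = 9 - (-1)*(-31)/10 = 9 - 1*31/10 = 9 - 31/10 = 59/10)
36185 + b(26) = 36185 + 59/10 = 361909/10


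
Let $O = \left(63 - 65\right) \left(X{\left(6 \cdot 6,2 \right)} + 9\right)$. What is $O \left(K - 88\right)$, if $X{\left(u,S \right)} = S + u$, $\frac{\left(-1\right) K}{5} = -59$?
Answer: $-19458$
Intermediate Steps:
$K = 295$ ($K = \left(-5\right) \left(-59\right) = 295$)
$O = -94$ ($O = \left(63 - 65\right) \left(\left(2 + 6 \cdot 6\right) + 9\right) = - 2 \left(\left(2 + 36\right) + 9\right) = - 2 \left(38 + 9\right) = \left(-2\right) 47 = -94$)
$O \left(K - 88\right) = - 94 \left(295 - 88\right) = \left(-94\right) 207 = -19458$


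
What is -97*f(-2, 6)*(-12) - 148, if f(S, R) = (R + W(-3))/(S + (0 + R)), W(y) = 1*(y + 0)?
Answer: 725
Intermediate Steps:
W(y) = y (W(y) = 1*y = y)
f(S, R) = (-3 + R)/(R + S) (f(S, R) = (R - 3)/(S + (0 + R)) = (-3 + R)/(S + R) = (-3 + R)/(R + S))
-97*f(-2, 6)*(-12) - 148 = -97*(-3 + 6)/(6 - 2)*(-12) - 148 = -97*3/4*(-12) - 148 = -97*(¼)*3*(-12) - 148 = -291*(-12)/4 - 148 = -97*(-9) - 148 = 873 - 148 = 725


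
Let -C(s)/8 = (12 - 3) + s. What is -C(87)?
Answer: 768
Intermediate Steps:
C(s) = -72 - 8*s (C(s) = -8*((12 - 3) + s) = -8*(9 + s) = -72 - 8*s)
-C(87) = -(-72 - 8*87) = -(-72 - 696) = -1*(-768) = 768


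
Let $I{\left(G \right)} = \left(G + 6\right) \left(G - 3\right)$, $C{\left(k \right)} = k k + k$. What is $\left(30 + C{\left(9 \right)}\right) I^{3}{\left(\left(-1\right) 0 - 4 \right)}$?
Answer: $-329280$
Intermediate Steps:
$C{\left(k \right)} = k + k^{2}$ ($C{\left(k \right)} = k^{2} + k = k + k^{2}$)
$I{\left(G \right)} = \left(-3 + G\right) \left(6 + G\right)$ ($I{\left(G \right)} = \left(6 + G\right) \left(-3 + G\right) = \left(-3 + G\right) \left(6 + G\right)$)
$\left(30 + C{\left(9 \right)}\right) I^{3}{\left(\left(-1\right) 0 - 4 \right)} = \left(30 + 9 \left(1 + 9\right)\right) \left(-18 + \left(\left(-1\right) 0 - 4\right)^{2} + 3 \left(\left(-1\right) 0 - 4\right)\right)^{3} = \left(30 + 9 \cdot 10\right) \left(-18 + \left(0 - 4\right)^{2} + 3 \left(0 - 4\right)\right)^{3} = \left(30 + 90\right) \left(-18 + \left(-4\right)^{2} + 3 \left(-4\right)\right)^{3} = 120 \left(-18 + 16 - 12\right)^{3} = 120 \left(-14\right)^{3} = 120 \left(-2744\right) = -329280$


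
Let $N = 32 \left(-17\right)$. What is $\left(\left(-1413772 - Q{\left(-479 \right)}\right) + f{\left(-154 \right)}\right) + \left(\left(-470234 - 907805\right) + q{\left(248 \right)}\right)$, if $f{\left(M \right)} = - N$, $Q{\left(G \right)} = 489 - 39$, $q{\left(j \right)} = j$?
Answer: $-2791469$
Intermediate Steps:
$Q{\left(G \right)} = 450$ ($Q{\left(G \right)} = 489 - 39 = 450$)
$N = -544$
$f{\left(M \right)} = 544$ ($f{\left(M \right)} = \left(-1\right) \left(-544\right) = 544$)
$\left(\left(-1413772 - Q{\left(-479 \right)}\right) + f{\left(-154 \right)}\right) + \left(\left(-470234 - 907805\right) + q{\left(248 \right)}\right) = \left(\left(-1413772 - 450\right) + 544\right) + \left(\left(-470234 - 907805\right) + 248\right) = \left(\left(-1413772 - 450\right) + 544\right) + \left(-1378039 + 248\right) = \left(-1414222 + 544\right) - 1377791 = -1413678 - 1377791 = -2791469$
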